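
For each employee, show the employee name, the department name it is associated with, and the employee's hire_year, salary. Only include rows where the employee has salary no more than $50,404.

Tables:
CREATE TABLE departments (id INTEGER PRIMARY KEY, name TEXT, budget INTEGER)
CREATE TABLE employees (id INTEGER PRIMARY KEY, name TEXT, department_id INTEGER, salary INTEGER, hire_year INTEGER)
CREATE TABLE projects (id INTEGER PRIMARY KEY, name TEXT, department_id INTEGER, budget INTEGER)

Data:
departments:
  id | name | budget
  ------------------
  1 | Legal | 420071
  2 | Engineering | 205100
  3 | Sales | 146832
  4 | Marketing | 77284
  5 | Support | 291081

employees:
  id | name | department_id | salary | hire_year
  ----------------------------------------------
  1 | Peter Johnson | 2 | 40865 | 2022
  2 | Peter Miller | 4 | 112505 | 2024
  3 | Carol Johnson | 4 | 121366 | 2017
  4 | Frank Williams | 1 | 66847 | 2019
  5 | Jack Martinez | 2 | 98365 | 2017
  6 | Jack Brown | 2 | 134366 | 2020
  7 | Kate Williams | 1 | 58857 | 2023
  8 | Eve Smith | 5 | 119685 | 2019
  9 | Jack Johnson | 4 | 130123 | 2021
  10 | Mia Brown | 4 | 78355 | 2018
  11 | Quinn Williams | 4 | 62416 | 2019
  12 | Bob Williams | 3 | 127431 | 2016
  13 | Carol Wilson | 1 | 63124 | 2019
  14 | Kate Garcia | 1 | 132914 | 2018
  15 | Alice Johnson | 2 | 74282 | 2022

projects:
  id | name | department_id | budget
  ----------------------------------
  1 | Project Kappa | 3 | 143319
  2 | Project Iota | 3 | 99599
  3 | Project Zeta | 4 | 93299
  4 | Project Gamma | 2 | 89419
SELECT c.name, p.name AS department, c.hire_year, c.salary FROM employees c JOIN departments p ON c.department_id = p.id WHERE c.salary <= 50404

Execution result:
name | department | hire_year | salary
Peter Johnson | Engineering | 2022 | 40865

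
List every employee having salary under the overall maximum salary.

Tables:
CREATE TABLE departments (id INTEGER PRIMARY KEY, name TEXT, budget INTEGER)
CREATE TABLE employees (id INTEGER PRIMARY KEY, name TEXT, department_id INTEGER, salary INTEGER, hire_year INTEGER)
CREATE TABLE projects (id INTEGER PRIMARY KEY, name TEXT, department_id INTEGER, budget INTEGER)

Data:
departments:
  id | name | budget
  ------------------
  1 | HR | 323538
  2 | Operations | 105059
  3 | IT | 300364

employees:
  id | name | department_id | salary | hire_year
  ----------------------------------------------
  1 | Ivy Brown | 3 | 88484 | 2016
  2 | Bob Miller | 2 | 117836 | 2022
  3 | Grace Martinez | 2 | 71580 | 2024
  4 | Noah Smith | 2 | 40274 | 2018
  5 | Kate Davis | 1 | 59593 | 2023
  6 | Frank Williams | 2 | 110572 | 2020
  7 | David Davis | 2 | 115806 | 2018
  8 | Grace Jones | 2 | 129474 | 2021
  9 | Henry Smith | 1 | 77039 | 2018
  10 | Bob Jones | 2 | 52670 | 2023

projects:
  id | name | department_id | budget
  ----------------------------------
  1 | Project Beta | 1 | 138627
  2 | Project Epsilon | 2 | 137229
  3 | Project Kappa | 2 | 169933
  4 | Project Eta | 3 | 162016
SELECT name, salary FROM employees WHERE salary < (SELECT MAX(salary) FROM employees)

Execution result:
name | salary
Ivy Brown | 88484
Bob Miller | 117836
Grace Martinez | 71580
Noah Smith | 40274
Kate Davis | 59593
Frank Williams | 110572
David Davis | 115806
Henry Smith | 77039
Bob Jones | 52670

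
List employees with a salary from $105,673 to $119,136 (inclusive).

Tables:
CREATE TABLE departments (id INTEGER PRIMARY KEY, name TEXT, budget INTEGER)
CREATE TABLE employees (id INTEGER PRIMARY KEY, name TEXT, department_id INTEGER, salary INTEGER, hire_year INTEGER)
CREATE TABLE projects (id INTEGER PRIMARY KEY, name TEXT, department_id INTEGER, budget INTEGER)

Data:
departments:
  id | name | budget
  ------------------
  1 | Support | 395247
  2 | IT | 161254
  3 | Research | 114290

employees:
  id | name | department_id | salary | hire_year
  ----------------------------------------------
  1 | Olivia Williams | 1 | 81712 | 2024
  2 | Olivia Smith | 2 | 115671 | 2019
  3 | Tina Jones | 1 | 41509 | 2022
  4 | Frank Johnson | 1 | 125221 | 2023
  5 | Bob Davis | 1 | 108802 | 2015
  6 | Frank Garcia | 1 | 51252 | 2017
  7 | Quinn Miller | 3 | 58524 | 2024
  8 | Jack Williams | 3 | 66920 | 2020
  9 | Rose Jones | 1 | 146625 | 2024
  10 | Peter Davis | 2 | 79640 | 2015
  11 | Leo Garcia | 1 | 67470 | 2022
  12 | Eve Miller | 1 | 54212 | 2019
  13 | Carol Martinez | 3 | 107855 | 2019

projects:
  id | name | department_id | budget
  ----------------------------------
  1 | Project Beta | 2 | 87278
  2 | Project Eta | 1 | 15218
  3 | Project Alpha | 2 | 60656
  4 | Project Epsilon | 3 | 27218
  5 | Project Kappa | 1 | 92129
SELECT name, salary FROM employees WHERE salary BETWEEN 105673 AND 119136

Execution result:
name | salary
Olivia Smith | 115671
Bob Davis | 108802
Carol Martinez | 107855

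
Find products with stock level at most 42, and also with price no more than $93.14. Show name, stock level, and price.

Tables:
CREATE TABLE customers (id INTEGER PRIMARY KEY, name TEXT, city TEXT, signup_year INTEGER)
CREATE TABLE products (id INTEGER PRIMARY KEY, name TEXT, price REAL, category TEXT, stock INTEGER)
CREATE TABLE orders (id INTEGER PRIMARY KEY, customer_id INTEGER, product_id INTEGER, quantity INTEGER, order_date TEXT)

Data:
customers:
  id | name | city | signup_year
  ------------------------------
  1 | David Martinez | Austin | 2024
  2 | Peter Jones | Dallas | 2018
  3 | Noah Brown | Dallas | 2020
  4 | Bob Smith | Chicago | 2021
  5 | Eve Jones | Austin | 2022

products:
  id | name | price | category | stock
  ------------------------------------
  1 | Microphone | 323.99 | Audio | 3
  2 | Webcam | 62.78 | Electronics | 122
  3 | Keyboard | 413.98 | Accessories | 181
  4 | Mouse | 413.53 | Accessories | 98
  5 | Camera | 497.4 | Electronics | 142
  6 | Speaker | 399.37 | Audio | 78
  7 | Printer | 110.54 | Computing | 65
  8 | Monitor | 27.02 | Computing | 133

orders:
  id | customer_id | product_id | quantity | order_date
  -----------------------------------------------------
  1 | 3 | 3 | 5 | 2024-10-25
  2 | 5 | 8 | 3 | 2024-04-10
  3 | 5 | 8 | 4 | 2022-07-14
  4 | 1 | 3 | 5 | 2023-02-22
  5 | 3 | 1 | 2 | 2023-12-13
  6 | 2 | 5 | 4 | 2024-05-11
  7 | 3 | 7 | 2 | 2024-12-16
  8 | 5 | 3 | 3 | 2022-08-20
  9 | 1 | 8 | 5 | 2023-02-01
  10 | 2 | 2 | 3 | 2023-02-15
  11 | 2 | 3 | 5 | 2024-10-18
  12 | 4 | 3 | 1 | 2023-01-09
SELECT name, stock, price FROM products WHERE stock <= 42 AND price <= 93.14

Execution result:
(no rows)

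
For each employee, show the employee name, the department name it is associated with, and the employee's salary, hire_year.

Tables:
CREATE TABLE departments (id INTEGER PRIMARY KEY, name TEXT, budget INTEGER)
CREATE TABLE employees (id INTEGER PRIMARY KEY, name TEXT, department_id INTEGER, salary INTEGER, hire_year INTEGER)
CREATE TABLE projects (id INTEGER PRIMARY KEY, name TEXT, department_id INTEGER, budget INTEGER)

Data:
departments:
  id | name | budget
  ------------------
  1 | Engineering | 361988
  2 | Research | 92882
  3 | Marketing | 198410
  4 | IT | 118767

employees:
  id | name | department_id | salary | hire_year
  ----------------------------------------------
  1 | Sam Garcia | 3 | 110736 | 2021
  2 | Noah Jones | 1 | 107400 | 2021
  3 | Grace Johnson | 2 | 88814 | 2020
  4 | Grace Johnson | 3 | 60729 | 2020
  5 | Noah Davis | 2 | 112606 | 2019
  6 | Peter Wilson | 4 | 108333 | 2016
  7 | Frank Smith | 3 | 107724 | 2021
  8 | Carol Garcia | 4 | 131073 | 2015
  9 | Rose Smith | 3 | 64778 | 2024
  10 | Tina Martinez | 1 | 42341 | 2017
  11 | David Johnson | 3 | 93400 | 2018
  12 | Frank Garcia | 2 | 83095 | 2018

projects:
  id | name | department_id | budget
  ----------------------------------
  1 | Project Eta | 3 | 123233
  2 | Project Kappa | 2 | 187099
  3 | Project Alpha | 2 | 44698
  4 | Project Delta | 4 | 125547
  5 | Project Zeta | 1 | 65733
SELECT c.name, p.name AS department, c.salary, c.hire_year FROM employees c JOIN departments p ON c.department_id = p.id

Execution result:
name | department | salary | hire_year
Sam Garcia | Marketing | 110736 | 2021
Noah Jones | Engineering | 107400 | 2021
Grace Johnson | Research | 88814 | 2020
Grace Johnson | Marketing | 60729 | 2020
Noah Davis | Research | 112606 | 2019
Peter Wilson | IT | 108333 | 2016
Frank Smith | Marketing | 107724 | 2021
Carol Garcia | IT | 131073 | 2015
Rose Smith | Marketing | 64778 | 2024
Tina Martinez | Engineering | 42341 | 2017
David Johnson | Marketing | 93400 | 2018
Frank Garcia | Research | 83095 | 2018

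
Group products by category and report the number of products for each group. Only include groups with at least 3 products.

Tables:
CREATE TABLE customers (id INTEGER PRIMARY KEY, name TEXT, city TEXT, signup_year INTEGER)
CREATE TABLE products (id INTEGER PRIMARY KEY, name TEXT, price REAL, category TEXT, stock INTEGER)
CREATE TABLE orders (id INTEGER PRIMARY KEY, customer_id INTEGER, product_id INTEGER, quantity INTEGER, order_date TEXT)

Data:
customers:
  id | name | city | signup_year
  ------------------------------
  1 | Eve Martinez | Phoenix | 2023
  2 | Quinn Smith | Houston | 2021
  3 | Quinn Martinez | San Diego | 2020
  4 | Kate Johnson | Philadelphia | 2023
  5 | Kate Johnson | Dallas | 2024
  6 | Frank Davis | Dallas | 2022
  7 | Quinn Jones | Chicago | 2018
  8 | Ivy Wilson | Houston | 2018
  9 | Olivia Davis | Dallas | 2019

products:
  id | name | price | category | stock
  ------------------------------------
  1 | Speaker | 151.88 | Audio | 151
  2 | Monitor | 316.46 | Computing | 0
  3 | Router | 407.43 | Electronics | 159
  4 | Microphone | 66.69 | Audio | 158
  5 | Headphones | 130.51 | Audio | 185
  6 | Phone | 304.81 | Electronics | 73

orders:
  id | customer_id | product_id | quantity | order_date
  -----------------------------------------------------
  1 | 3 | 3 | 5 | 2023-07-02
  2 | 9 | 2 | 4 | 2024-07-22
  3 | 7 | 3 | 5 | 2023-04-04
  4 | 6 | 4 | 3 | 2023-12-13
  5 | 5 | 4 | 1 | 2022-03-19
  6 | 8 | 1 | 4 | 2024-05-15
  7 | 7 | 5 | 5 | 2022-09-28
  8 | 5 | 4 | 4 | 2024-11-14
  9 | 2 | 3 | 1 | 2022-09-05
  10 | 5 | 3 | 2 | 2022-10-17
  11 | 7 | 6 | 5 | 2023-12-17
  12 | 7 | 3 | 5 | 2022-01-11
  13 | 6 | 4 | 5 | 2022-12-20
SELECT category, COUNT(*) AS n FROM products GROUP BY category HAVING COUNT(*) >= 3

Execution result:
category | n
Audio | 3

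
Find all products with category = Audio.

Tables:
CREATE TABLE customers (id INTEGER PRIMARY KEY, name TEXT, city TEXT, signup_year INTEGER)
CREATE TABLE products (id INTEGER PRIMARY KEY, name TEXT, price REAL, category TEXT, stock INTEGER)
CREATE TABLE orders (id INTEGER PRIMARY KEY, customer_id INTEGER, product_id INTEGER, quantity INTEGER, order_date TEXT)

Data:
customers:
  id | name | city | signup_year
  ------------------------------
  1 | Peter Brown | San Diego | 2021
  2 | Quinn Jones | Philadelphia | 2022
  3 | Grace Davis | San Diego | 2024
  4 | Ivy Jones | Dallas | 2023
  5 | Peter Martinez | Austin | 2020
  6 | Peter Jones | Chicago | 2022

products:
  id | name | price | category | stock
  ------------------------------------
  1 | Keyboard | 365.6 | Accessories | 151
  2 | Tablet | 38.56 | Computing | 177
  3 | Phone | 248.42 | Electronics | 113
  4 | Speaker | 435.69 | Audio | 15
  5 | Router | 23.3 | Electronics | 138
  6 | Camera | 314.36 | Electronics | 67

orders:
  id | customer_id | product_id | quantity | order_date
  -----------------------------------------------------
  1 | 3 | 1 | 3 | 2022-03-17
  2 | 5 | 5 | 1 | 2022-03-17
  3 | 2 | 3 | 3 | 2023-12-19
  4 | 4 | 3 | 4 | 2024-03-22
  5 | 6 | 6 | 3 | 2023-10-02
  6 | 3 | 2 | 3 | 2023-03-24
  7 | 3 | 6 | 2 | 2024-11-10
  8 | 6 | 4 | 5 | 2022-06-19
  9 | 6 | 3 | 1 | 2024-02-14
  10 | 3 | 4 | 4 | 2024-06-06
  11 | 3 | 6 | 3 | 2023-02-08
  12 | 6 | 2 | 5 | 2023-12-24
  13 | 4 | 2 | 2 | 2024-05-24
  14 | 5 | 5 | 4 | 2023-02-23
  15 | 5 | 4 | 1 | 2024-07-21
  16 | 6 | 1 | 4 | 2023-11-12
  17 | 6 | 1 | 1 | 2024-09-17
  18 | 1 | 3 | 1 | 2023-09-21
SELECT name, category FROM products WHERE category = 'Audio'

Execution result:
name | category
Speaker | Audio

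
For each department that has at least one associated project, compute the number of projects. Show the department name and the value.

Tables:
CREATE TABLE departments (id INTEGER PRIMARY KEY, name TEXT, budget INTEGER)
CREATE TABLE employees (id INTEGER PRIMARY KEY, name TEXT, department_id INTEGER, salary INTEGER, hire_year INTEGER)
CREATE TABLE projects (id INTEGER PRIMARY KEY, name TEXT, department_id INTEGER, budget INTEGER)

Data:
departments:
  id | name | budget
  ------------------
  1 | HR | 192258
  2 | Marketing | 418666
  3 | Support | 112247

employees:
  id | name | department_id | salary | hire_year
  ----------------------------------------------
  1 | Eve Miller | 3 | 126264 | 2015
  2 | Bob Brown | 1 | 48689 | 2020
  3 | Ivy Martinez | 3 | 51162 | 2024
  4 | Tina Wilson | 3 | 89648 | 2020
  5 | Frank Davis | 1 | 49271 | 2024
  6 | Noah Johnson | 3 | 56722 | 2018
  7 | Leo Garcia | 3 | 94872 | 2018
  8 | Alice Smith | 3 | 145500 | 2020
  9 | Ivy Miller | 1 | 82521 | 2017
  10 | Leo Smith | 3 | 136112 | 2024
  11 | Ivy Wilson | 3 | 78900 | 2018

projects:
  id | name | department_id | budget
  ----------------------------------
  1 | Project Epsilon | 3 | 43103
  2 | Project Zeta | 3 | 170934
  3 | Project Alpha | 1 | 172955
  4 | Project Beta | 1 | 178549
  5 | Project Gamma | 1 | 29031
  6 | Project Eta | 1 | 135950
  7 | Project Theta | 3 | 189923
SELECT p.name, COUNT(*) AS n FROM projects c JOIN departments p ON c.department_id = p.id GROUP BY p.id, p.name

Execution result:
name | n
HR | 4
Support | 3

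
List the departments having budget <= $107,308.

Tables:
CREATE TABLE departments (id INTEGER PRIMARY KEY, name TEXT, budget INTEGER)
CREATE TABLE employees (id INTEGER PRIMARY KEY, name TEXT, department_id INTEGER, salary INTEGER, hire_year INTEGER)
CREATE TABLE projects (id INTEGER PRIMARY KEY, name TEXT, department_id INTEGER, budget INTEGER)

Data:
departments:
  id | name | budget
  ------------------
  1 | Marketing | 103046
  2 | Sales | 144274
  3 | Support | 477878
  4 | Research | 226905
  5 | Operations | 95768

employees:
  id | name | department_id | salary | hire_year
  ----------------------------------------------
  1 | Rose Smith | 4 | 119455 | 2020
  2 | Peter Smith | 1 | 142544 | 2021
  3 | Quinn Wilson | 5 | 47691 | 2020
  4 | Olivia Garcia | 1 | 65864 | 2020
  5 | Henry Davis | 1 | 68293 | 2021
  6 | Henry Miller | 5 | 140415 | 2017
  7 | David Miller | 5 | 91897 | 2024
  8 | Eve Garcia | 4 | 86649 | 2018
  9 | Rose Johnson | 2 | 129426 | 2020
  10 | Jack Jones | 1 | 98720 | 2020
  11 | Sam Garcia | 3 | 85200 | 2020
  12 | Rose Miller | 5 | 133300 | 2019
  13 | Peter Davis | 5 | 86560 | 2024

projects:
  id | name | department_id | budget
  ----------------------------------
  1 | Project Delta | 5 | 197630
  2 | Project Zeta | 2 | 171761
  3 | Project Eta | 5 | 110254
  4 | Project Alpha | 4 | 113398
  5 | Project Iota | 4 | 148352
SELECT name, budget FROM departments WHERE budget <= 107308

Execution result:
name | budget
Marketing | 103046
Operations | 95768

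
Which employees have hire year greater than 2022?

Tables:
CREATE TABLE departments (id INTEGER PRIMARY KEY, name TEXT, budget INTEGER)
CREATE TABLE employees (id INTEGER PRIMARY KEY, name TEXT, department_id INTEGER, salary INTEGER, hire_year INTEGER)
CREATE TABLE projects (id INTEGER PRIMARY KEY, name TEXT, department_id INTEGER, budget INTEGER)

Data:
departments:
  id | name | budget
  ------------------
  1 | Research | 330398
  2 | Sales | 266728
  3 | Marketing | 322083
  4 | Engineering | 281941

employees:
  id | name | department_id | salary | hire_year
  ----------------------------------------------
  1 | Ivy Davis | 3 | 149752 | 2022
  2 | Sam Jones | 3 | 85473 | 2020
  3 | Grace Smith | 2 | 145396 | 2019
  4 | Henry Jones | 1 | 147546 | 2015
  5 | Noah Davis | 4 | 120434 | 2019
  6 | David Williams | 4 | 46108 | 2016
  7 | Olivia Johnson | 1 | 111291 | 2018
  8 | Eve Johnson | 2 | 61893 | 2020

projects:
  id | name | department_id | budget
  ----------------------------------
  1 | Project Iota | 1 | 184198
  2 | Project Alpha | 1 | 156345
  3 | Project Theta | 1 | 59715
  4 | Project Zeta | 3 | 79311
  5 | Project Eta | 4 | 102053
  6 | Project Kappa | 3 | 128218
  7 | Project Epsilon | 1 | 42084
SELECT name, hire_year FROM employees WHERE hire_year > 2022

Execution result:
(no rows)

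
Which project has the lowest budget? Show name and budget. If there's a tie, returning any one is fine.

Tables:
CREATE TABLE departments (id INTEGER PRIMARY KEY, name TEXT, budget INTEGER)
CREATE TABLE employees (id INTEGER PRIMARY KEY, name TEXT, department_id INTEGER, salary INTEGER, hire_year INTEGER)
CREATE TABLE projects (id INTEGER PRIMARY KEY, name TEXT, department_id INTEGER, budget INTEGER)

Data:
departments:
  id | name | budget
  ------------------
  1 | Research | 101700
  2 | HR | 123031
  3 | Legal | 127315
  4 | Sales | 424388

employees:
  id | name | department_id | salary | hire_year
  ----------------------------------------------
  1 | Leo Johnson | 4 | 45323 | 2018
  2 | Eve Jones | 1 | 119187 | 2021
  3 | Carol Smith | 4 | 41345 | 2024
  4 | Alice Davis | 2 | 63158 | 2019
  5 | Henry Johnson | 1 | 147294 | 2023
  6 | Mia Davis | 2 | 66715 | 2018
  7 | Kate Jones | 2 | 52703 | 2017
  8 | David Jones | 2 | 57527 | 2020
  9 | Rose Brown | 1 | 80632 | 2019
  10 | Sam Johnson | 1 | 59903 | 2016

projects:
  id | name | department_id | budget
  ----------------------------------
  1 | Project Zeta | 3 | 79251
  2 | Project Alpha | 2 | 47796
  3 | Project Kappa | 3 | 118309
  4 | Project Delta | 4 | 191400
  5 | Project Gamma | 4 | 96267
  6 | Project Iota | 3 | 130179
SELECT name, budget FROM projects ORDER BY budget ASC LIMIT 1

Execution result:
name | budget
Project Alpha | 47796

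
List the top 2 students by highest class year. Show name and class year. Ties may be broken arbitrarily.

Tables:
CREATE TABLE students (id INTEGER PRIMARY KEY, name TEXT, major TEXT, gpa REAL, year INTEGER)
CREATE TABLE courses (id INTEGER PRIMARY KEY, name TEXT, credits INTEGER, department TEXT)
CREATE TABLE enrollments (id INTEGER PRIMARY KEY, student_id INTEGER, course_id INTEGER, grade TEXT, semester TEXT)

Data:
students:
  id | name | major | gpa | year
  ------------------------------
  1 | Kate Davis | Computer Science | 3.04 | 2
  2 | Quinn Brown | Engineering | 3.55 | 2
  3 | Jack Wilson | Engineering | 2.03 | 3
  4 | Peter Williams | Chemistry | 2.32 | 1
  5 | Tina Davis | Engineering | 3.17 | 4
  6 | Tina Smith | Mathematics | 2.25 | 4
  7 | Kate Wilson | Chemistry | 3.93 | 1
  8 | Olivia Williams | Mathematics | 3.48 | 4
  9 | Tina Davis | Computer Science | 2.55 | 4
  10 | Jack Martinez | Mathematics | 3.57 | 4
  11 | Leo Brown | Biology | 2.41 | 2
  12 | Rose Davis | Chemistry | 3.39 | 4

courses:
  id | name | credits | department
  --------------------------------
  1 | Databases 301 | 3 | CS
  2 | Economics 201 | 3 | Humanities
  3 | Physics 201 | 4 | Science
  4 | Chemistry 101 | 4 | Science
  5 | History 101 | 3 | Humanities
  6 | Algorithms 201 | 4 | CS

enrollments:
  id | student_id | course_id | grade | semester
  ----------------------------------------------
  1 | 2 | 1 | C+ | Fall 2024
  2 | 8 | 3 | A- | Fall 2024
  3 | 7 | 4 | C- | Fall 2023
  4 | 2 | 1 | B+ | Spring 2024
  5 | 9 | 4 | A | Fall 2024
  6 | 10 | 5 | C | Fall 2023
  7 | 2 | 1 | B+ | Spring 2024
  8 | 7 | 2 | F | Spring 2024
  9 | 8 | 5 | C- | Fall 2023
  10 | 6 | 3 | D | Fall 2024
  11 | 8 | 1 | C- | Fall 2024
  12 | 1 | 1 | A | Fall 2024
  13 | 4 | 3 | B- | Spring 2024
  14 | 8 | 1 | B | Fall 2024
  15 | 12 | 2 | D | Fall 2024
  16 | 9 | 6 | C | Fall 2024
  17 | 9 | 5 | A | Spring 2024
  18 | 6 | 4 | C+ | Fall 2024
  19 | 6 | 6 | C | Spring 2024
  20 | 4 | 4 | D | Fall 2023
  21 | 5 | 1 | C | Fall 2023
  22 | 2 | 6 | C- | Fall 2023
SELECT name, year FROM students ORDER BY year DESC LIMIT 2

Execution result:
name | year
Tina Davis | 4
Tina Smith | 4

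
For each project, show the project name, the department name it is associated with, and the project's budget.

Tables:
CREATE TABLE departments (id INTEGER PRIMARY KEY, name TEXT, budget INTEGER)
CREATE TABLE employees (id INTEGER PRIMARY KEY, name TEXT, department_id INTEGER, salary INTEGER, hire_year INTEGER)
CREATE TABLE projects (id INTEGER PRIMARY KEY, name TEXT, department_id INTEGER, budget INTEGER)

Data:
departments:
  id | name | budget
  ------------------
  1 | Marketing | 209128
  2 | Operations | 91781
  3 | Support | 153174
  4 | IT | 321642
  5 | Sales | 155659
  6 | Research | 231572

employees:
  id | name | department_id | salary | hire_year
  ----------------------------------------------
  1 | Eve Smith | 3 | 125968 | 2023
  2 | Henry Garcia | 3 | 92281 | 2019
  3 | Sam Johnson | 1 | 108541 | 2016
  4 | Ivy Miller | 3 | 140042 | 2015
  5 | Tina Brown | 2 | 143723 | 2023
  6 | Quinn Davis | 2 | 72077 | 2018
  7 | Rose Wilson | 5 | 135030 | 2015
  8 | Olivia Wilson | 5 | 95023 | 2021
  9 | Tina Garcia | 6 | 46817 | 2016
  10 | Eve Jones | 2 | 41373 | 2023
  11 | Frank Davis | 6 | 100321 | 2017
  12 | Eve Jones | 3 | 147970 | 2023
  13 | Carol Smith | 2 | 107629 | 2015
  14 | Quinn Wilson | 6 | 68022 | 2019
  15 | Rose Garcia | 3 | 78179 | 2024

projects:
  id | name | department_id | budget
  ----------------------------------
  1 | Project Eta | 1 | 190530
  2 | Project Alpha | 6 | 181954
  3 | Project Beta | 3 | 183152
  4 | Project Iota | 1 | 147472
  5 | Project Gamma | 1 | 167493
SELECT c.name, p.name AS department, c.budget FROM projects c JOIN departments p ON c.department_id = p.id

Execution result:
name | department | budget
Project Eta | Marketing | 190530
Project Alpha | Research | 181954
Project Beta | Support | 183152
Project Iota | Marketing | 147472
Project Gamma | Marketing | 167493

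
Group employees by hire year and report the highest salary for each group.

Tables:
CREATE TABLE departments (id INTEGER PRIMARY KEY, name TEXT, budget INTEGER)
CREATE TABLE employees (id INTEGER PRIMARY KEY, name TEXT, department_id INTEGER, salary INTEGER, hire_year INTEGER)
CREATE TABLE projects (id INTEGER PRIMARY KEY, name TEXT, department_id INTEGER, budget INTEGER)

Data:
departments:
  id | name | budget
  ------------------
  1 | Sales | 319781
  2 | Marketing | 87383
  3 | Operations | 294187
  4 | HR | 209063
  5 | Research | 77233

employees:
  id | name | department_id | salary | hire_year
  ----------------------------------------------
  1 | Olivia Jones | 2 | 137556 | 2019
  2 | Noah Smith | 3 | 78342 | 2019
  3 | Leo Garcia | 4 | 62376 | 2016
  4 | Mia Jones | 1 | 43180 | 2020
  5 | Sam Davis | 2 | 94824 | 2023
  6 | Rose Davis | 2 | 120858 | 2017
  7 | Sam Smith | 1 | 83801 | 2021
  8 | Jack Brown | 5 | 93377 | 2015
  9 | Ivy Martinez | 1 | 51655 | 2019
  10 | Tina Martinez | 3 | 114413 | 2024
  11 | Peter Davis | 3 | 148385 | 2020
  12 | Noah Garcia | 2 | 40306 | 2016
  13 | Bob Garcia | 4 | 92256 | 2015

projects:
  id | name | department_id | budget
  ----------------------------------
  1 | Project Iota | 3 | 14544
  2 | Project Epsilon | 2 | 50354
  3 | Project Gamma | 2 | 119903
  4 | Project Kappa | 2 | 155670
SELECT hire_year, MAX(salary) AS max_salary FROM employees GROUP BY hire_year

Execution result:
hire_year | max_salary
2015 | 93377
2016 | 62376
2017 | 120858
2019 | 137556
2020 | 148385
2021 | 83801
2023 | 94824
2024 | 114413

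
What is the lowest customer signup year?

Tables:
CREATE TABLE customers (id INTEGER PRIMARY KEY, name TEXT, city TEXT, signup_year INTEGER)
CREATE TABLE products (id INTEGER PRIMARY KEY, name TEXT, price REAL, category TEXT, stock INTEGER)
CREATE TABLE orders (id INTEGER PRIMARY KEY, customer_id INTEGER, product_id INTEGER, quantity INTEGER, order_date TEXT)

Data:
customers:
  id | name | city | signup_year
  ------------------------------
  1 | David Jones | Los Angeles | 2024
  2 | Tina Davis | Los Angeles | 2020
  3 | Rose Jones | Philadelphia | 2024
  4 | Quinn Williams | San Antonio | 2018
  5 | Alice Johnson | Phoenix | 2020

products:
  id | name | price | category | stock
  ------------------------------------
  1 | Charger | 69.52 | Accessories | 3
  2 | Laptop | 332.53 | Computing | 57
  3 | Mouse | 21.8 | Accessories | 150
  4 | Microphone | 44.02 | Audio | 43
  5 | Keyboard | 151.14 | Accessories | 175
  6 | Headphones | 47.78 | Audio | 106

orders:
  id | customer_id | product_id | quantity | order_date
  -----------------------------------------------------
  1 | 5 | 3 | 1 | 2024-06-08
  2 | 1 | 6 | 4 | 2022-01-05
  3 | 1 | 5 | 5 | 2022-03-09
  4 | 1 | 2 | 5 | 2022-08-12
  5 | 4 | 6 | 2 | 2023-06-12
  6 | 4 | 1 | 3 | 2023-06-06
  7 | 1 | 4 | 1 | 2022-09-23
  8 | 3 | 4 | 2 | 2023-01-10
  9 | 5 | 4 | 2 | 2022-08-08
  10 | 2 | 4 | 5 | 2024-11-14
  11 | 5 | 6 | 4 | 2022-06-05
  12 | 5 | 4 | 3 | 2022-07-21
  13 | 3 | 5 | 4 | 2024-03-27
SELECT MIN(signup_year) FROM customers

Execution result:
2018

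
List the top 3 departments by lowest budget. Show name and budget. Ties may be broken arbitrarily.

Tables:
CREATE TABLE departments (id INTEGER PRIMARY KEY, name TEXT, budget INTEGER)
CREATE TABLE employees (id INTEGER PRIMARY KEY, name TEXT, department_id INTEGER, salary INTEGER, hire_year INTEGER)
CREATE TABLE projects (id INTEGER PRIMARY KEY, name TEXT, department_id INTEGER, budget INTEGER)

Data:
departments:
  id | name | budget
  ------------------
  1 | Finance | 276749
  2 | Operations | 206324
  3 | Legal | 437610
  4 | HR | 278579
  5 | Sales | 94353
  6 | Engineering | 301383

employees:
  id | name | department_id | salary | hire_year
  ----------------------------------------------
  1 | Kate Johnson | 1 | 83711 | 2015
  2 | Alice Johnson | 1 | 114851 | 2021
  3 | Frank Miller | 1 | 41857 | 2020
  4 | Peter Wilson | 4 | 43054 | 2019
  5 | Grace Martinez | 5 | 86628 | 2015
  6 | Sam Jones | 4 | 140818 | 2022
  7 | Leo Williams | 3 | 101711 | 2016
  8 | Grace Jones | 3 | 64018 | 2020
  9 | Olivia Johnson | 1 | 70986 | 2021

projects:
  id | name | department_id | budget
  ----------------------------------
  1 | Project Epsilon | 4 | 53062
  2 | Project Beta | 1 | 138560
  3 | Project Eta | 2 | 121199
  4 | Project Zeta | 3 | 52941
SELECT name, budget FROM departments ORDER BY budget ASC LIMIT 3

Execution result:
name | budget
Sales | 94353
Operations | 206324
Finance | 276749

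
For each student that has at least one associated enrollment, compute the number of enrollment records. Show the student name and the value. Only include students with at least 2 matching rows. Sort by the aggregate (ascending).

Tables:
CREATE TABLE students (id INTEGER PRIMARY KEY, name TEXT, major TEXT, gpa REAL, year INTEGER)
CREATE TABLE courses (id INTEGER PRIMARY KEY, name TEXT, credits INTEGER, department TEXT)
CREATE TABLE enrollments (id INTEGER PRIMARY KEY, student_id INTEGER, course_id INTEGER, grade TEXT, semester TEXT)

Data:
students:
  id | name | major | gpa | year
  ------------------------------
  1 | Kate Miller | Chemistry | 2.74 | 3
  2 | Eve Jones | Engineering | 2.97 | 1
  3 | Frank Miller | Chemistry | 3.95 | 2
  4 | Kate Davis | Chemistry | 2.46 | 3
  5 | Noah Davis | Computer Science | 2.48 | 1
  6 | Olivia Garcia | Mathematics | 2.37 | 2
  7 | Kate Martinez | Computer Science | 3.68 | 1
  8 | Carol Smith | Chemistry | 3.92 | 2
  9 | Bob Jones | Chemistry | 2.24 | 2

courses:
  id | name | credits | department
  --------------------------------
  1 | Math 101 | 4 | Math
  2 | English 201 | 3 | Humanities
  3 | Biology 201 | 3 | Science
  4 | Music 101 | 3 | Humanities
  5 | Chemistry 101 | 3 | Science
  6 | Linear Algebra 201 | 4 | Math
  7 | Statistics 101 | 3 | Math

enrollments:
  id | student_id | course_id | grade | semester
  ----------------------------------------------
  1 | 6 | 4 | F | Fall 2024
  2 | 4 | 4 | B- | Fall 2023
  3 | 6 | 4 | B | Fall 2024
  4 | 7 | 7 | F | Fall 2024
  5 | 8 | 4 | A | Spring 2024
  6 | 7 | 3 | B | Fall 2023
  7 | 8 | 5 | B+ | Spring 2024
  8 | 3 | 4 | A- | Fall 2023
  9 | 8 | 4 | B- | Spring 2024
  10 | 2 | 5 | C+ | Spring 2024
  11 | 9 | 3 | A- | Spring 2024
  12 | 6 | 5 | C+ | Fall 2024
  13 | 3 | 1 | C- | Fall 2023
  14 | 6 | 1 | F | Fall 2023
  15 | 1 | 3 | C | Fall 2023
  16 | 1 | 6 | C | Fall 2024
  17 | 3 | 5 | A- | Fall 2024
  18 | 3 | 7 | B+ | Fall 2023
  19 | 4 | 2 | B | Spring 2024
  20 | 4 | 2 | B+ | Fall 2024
SELECT p.name, COUNT(*) AS n FROM enrollments c JOIN students p ON c.student_id = p.id GROUP BY p.id, p.name HAVING COUNT(*) >= 2 ORDER BY n ASC

Execution result:
name | n
Kate Miller | 2
Kate Martinez | 2
Kate Davis | 3
Carol Smith | 3
Frank Miller | 4
Olivia Garcia | 4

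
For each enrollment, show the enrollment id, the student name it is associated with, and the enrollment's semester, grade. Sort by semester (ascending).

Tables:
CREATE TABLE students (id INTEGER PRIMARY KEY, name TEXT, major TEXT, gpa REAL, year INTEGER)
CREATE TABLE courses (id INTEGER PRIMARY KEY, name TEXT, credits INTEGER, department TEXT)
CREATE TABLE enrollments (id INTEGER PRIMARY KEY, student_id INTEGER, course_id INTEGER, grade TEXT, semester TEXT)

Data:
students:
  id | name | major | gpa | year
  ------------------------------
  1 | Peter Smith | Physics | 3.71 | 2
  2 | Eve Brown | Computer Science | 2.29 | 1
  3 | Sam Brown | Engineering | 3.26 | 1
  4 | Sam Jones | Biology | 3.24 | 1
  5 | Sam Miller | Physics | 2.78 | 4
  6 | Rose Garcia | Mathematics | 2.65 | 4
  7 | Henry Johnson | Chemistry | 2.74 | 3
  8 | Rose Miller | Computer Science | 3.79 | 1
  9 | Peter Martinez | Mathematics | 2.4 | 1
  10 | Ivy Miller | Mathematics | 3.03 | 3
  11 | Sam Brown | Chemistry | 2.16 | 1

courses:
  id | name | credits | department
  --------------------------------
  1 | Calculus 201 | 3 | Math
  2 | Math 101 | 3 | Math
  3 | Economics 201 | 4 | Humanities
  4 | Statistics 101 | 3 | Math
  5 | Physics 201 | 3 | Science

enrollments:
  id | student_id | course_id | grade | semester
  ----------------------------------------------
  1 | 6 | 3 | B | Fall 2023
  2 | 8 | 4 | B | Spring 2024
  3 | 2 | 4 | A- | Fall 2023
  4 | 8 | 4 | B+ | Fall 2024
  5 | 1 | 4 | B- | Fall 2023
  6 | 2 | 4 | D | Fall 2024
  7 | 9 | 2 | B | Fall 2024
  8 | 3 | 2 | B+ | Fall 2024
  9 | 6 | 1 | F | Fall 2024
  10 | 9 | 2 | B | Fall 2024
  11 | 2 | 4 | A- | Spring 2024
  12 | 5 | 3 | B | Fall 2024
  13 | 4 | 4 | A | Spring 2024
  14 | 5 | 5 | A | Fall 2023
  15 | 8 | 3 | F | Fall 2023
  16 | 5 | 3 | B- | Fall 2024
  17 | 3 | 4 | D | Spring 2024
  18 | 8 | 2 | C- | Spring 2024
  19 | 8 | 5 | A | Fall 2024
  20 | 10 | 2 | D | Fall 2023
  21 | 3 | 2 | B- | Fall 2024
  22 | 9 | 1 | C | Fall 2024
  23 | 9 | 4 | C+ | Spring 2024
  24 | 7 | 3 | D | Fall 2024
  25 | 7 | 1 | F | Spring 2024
SELECT c.id, p.name AS student, c.semester, c.grade FROM enrollments c JOIN students p ON c.student_id = p.id ORDER BY c.semester ASC

Execution result:
id | student | semester | grade
1 | Rose Garcia | Fall 2023 | B
3 | Eve Brown | Fall 2023 | A-
5 | Peter Smith | Fall 2023 | B-
14 | Sam Miller | Fall 2023 | A
15 | Rose Miller | Fall 2023 | F
20 | Ivy Miller | Fall 2023 | D
4 | Rose Miller | Fall 2024 | B+
6 | Eve Brown | Fall 2024 | D
7 | Peter Martinez | Fall 2024 | B
8 | Sam Brown | Fall 2024 | B+
9 | Rose Garcia | Fall 2024 | F
10 | Peter Martinez | Fall 2024 | B
12 | Sam Miller | Fall 2024 | B
16 | Sam Miller | Fall 2024 | B-
19 | Rose Miller | Fall 2024 | A
21 | Sam Brown | Fall 2024 | B-
22 | Peter Martinez | Fall 2024 | C
24 | Henry Johnson | Fall 2024 | D
2 | Rose Miller | Spring 2024 | B
11 | Eve Brown | Spring 2024 | A-
13 | Sam Jones | Spring 2024 | A
17 | Sam Brown | Spring 2024 | D
18 | Rose Miller | Spring 2024 | C-
23 | Peter Martinez | Spring 2024 | C+
25 | Henry Johnson | Spring 2024 | F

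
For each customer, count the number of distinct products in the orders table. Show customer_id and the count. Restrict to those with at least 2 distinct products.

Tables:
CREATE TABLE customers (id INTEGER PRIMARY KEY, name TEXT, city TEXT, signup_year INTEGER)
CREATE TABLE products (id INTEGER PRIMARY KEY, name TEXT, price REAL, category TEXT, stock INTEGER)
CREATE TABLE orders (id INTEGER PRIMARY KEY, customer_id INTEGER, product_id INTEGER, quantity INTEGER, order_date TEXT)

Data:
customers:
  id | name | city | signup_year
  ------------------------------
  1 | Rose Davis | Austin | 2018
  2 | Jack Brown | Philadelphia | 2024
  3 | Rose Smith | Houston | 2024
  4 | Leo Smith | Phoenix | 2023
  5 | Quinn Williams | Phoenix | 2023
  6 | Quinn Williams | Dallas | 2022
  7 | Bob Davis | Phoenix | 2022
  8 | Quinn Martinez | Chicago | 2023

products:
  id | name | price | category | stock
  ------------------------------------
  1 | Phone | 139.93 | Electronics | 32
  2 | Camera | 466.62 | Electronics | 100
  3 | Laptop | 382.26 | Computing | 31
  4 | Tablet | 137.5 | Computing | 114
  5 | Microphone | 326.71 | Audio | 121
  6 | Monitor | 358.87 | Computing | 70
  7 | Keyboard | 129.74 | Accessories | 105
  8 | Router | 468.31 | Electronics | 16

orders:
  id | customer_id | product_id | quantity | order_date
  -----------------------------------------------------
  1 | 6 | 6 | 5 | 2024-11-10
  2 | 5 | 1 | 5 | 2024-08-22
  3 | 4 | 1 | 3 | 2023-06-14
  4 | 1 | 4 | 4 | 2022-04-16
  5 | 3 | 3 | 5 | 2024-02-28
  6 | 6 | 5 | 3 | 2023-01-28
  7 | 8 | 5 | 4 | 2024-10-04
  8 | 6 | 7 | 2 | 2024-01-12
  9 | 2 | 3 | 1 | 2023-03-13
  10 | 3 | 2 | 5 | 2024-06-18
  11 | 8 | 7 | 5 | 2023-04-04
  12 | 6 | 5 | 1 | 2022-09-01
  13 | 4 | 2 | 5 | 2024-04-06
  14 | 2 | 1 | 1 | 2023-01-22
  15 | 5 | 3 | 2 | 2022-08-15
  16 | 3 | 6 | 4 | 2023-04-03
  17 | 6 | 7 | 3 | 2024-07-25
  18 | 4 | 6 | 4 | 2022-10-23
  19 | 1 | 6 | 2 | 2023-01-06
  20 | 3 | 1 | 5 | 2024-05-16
SELECT customer_id, COUNT(DISTINCT product_id) AS distinct_product_count FROM orders GROUP BY customer_id HAVING COUNT(DISTINCT product_id) >= 2

Execution result:
customer_id | distinct_product_count
1 | 2
2 | 2
3 | 4
4 | 3
5 | 2
6 | 3
8 | 2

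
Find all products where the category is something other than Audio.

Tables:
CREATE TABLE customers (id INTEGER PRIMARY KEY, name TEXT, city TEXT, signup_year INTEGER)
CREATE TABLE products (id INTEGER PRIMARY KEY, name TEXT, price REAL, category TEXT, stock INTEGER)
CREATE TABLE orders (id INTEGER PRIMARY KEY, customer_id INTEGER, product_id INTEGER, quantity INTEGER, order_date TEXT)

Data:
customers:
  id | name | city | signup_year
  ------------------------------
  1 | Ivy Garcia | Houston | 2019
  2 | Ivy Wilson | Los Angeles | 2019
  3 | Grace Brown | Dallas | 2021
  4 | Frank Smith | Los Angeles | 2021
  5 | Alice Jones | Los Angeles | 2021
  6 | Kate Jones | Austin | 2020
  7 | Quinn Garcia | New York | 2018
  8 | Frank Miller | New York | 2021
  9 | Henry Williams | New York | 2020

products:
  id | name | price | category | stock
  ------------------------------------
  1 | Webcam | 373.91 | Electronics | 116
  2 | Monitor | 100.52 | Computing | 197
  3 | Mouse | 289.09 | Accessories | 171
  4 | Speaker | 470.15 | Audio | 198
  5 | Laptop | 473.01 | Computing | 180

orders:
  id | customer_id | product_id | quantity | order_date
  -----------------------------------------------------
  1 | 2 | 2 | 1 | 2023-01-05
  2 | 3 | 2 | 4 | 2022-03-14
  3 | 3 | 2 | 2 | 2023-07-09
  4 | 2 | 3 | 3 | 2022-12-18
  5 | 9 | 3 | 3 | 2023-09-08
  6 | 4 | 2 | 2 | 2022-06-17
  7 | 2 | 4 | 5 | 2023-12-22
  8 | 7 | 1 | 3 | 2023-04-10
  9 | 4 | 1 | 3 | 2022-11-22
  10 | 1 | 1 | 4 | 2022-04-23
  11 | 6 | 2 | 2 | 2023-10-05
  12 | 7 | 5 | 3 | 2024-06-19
SELECT name, category FROM products WHERE category <> 'Audio'

Execution result:
name | category
Webcam | Electronics
Monitor | Computing
Mouse | Accessories
Laptop | Computing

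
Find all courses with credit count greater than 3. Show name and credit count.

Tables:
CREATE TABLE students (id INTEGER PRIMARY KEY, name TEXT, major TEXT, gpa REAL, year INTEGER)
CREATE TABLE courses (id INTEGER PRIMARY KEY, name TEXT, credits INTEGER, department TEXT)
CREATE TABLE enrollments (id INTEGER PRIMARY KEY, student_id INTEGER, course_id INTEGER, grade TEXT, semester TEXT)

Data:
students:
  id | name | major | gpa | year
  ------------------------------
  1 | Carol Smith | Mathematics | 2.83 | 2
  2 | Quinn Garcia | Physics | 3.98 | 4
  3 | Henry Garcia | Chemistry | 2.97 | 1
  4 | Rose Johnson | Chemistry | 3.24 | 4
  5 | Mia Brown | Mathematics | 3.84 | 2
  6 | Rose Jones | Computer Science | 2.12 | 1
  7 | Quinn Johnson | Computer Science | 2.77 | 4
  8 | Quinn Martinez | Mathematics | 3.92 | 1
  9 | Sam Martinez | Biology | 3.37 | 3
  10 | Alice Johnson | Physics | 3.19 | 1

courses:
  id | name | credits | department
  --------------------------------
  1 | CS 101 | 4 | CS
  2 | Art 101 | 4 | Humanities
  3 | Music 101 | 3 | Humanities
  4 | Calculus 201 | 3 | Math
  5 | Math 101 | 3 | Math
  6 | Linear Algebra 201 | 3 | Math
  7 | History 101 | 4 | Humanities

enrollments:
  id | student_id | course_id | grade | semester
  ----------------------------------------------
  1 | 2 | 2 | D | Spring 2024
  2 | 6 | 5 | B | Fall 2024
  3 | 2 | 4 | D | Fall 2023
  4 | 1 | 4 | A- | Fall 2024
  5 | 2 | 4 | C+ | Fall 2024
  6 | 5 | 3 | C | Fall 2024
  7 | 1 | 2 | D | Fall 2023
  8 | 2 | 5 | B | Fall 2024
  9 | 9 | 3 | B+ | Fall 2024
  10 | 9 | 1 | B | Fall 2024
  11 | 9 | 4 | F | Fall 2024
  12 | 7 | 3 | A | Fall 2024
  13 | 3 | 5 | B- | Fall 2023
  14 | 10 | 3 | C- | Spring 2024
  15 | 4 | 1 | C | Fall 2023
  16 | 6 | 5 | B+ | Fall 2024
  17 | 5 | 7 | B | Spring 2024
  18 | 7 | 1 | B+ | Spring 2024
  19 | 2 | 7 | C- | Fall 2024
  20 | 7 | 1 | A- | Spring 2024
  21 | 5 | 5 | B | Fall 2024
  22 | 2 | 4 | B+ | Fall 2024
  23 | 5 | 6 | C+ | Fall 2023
SELECT name, credits FROM courses WHERE credits > 3

Execution result:
name | credits
CS 101 | 4
Art 101 | 4
History 101 | 4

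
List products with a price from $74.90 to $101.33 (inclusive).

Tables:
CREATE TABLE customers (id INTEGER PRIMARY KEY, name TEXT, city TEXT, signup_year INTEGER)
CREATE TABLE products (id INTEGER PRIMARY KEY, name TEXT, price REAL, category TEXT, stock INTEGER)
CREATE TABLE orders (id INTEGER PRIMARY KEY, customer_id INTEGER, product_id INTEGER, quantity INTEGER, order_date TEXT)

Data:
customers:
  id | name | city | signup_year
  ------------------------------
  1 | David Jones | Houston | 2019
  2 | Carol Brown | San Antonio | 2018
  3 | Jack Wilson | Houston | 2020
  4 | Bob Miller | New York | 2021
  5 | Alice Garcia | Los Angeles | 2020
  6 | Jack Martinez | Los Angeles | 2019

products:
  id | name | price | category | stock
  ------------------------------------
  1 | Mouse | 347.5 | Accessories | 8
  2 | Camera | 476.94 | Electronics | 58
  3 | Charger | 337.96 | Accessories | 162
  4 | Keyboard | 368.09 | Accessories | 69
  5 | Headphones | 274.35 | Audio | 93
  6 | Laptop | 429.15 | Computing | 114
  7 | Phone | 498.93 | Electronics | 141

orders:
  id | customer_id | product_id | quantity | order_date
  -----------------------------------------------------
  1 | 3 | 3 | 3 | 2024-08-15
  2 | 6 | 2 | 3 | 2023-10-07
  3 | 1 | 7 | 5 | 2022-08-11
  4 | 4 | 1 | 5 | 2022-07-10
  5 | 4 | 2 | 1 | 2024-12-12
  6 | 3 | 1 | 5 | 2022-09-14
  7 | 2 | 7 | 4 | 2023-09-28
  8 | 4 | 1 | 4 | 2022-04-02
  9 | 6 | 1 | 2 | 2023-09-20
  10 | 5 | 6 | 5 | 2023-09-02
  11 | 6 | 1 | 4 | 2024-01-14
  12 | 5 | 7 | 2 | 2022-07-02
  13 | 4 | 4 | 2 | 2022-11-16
SELECT name, price FROM products WHERE price BETWEEN 74.9 AND 101.33

Execution result:
(no rows)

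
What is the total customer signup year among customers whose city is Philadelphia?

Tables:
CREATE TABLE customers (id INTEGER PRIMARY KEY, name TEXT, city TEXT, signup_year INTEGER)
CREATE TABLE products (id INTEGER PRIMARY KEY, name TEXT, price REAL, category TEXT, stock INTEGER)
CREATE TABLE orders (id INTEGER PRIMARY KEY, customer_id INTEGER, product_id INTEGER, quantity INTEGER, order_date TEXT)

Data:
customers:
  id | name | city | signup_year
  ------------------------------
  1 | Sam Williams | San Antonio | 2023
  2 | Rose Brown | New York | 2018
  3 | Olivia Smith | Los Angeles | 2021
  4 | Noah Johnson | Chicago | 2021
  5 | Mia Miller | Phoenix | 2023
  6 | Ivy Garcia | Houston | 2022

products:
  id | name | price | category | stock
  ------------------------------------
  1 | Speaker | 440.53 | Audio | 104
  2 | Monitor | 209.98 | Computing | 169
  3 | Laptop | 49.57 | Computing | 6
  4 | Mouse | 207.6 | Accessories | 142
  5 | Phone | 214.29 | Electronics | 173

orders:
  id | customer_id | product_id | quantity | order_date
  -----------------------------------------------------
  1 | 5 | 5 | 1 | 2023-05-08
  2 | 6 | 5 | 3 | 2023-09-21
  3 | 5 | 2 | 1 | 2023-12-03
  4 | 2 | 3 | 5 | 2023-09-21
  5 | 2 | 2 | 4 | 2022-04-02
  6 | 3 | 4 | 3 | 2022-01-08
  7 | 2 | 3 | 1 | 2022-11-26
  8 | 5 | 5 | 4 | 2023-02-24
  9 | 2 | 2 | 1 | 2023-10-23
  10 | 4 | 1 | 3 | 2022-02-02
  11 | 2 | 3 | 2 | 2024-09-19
SELECT SUM(signup_year) FROM customers WHERE city = 'Philadelphia'

Execution result:
NULL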